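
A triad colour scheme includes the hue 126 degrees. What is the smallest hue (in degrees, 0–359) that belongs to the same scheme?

6°

A triad places three hues 120° apart.
The full set through 126° is {6°, 126°, 246°}.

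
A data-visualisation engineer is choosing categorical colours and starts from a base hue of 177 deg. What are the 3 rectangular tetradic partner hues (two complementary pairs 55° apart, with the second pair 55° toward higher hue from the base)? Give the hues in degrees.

A rectangular tetradic uses two complementary pairs 55° apart: offsets 0°, 55°, 180°, 235°.
177 + 55 = 232°
177 + 180 = 357°
177 + 235 = 412 → 412 − 360 = 52°

232°, 357°, 52°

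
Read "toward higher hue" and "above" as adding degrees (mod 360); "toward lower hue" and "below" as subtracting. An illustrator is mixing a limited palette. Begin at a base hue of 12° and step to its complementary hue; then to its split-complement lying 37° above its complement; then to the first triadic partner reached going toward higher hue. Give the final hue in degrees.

169°

12 + 180 = 192°   (complement)
192 + 217 = 409 → 409 − 360 = 49°   (split-comp 37° ↑)
49 + 120 = 169°   (triadic ↑)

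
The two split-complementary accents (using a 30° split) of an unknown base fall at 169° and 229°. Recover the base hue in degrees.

The accents sit 30° either side of the complement, so the complement is their short-arc midpoint on the wheel.
Short-arc midpoint of 169° and 229°: 199°.
Base is 180° from the complement: 199 − 180 = 19°

19°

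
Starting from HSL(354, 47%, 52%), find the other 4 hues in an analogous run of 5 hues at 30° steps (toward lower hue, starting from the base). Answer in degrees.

324°, 294°, 264°, and 234°

Analogous hues sit every 30° along the wheel.
354 − 30 = 324°
354 − 60 = 294°
354 − 90 = 264°
354 − 120 = 234°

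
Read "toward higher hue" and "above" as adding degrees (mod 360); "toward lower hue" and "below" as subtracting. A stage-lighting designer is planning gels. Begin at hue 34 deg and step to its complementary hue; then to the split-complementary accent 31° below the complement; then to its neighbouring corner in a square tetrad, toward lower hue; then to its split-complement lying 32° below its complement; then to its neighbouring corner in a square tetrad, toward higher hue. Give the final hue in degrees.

151°

+180° (complement): 34 + 180 = 214°
+149° (split-comp 31° ↓): 214 + 149 = 363 → 363 − 360 = 3°
−90° (square ↓): 3 − 90 = -87 → -87 + 360 = 273°
+148° (split-comp 32° ↓): 273 + 148 = 421 → 421 − 360 = 61°
+90° (square ↑): 61 + 90 = 151°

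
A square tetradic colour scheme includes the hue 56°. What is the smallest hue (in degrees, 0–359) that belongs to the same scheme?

56°

A square tetradic scheme places four hues every 90°.
The full set through 56° is {56°, 146°, 236°, 326°}.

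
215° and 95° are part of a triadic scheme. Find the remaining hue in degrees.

A triad places three hues 120° apart.
The full set through 95° is {95°, 215°, 335°}.
Given {95°, 215°}, the missing hue is 335°.

335°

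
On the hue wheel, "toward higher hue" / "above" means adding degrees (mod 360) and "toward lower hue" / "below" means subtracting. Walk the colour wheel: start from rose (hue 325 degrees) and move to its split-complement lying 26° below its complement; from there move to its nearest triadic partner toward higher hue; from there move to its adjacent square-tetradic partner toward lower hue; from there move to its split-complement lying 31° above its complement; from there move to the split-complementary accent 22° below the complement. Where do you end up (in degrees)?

158°

split-comp 26° ↓ +154°: 325 + 154 = 479 → 479 − 360 = 119°
triadic ↑ +120°: 119 + 120 = 239°
square ↓ −90°: 239 − 90 = 149°
split-comp 31° ↑ +211°: 149 + 211 = 360 → 360 − 360 = 0°
split-comp 22° ↓ +158°: 0 + 158 = 158°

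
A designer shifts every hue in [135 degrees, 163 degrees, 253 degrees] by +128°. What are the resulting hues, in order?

263°, 291°, 21°

135 + 128 = 263°
163 + 128 = 291°
253 + 128 = 381 → 381 − 360 = 21°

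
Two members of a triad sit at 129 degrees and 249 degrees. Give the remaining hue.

9°

A triad spaces three hues 120° apart.
The full set is {9°, 129°, 249°}.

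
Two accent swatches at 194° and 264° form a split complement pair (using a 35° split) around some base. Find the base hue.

The accents sit 35° either side of the complement, so the complement is their short-arc midpoint on the wheel.
Short-arc midpoint of 194° and 264°: 229°.
Base is 180° from the complement: 229 − 180 = 49°

49°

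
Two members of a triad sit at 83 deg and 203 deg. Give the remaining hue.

A triad spaces three hues 120° apart.
The full set is {83°, 203°, 323°}.

323°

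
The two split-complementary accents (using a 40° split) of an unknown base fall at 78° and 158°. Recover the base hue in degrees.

The accents sit 40° either side of the complement, so the complement is their short-arc midpoint on the wheel.
Short-arc midpoint of 78° and 158°: 118°.
Base is 180° from the complement: 118 − 180 = -62 → -62 + 360 = 298°

298°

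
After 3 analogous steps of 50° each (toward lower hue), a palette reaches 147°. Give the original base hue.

3 steps of 50° (toward lower hue) give a net shift of −150°.
Start = end − shift: 147 + 150 = 297°

297°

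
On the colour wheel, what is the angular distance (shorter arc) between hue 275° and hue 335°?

60°

|275 − 335| = 60.
60 ≤ 180, so the shorter arc is 60°.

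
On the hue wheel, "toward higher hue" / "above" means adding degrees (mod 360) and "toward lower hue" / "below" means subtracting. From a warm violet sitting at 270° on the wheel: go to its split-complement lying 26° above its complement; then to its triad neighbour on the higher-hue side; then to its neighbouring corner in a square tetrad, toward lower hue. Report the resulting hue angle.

146°

split-comp 26° ↑ +206°: 270 + 206 = 476 → 476 − 360 = 116°
triadic ↑ +120°: 116 + 120 = 236°
square ↓ −90°: 236 − 90 = 146°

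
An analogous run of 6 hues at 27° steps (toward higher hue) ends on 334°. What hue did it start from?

199°

5 steps of 27° (toward higher hue) give a net shift of +135°.
Start = end − shift: 334 − 135 = 199°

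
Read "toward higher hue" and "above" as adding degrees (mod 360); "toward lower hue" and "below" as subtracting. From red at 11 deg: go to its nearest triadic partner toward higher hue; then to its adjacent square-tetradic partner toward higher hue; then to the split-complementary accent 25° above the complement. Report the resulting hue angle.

66°

+120° (triadic ↑): 11 + 120 = 131°
+90° (square ↑): 131 + 90 = 221°
+205° (split-comp 25° ↑): 221 + 205 = 426 → 426 − 360 = 66°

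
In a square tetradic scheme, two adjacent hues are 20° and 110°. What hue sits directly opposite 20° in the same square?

200°

A square tetradic scheme places four hues 90° apart; opposite corners are 180° apart.
20 + 180 = 200°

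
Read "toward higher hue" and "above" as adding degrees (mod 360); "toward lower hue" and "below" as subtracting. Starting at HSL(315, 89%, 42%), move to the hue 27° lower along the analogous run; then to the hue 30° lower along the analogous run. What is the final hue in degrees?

−27° (analog 27° ↓): 315 − 27 = 288°
−30° (analog 30° ↓): 288 − 30 = 258°

258°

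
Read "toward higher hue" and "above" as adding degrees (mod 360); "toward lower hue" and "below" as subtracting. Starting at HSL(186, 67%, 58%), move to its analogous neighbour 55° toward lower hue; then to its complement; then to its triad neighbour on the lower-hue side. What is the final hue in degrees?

186 − 55 = 131°   (analog 55° ↓)
131 + 180 = 311°   (complement)
311 − 120 = 191°   (triadic ↓)

191°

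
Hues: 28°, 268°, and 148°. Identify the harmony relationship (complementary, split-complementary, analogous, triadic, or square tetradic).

Sort the hues: 28°, 148°, 268°.
Successive gaps around the wheel: 120°, 120°, 120°.
Three hues equally spaced 120° apart form a triad.

triadic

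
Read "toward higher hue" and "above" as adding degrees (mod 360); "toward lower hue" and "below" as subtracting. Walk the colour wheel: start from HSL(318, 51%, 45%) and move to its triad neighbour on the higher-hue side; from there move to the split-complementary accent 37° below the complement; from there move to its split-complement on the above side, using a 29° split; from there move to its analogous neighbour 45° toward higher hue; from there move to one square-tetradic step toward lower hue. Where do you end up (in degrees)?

318 + 120 = 438 → 438 − 360 = 78°   (triadic ↑)
78 + 143 = 221°   (split-comp 37° ↓)
221 + 209 = 430 → 430 − 360 = 70°   (split-comp 29° ↑)
70 + 45 = 115°   (analog 45° ↑)
115 − 90 = 25°   (square ↓)

25°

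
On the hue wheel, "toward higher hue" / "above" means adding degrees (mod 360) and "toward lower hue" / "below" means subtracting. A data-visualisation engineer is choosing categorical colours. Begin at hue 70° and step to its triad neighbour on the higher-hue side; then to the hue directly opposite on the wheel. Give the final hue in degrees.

10°

70 + 120 = 190°   (triadic ↑)
190 + 180 = 370 → 370 − 360 = 10°   (complement)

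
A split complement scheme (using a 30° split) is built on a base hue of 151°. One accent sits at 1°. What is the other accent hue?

Split-complementary hues sit 30° either side of the complement.
Complement of the base 151°: 151 + 180 = 331°
The given accent 1° is 30° one side of 331°; the other accent sits 30° the other side: 331 − 30 = 301°

301°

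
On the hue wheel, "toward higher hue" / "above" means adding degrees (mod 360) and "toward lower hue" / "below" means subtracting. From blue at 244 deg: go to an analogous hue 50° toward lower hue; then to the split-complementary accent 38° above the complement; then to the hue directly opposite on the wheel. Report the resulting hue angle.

232°

−50° (analog 50° ↓): 244 − 50 = 194°
+218° (split-comp 38° ↑): 194 + 218 = 412 → 412 − 360 = 52°
+180° (complement): 52 + 180 = 232°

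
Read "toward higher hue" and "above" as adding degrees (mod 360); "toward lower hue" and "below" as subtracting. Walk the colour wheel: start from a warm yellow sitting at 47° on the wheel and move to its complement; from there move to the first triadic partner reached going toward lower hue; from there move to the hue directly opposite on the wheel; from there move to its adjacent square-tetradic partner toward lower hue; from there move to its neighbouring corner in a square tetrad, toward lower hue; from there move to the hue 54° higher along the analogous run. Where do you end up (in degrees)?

161°

47 + 180 = 227°   (complement)
227 − 120 = 107°   (triadic ↓)
107 + 180 = 287°   (complement)
287 − 90 = 197°   (square ↓)
197 − 90 = 107°   (square ↓)
107 + 54 = 161°   (analog 54° ↑)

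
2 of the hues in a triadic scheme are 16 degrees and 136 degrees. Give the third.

256°

A triad places three hues 120° apart.
The full set through 16° is {16°, 136°, 256°}.
Given {16°, 136°}, the missing hue is 256°.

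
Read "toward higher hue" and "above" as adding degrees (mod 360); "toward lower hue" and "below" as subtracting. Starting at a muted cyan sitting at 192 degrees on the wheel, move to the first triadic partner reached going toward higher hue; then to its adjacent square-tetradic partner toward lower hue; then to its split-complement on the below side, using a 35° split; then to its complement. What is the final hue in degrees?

187°

+120° (triadic ↑): 192 + 120 = 312°
−90° (square ↓): 312 − 90 = 222°
+145° (split-comp 35° ↓): 222 + 145 = 367 → 367 − 360 = 7°
+180° (complement): 7 + 180 = 187°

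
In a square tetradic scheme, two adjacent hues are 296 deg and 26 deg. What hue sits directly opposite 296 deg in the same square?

116°

A square tetradic scheme places four hues 90° apart; opposite corners are 180° apart.
296 + 180 = 476 → 476 − 360 = 116°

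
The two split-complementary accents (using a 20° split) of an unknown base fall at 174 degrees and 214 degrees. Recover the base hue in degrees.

14°

The accents sit 20° either side of the complement, so the complement is their short-arc midpoint on the wheel.
Short-arc midpoint of 174° and 214°: 194°.
Base is 180° from the complement: 194 − 180 = 14°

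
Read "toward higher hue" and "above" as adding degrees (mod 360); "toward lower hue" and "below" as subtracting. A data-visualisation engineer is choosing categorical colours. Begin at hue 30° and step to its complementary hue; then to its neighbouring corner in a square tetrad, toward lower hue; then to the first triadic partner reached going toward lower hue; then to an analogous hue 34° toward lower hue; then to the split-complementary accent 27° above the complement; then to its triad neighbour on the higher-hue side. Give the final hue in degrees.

293°

+180° (complement): 30 + 180 = 210°
−90° (square ↓): 210 − 90 = 120°
−120° (triadic ↓): 120 − 120 = 0°
−34° (analog 34° ↓): 0 − 34 = -34 → -34 + 360 = 326°
+207° (split-comp 27° ↑): 326 + 207 = 533 → 533 − 360 = 173°
+120° (triadic ↑): 173 + 120 = 293°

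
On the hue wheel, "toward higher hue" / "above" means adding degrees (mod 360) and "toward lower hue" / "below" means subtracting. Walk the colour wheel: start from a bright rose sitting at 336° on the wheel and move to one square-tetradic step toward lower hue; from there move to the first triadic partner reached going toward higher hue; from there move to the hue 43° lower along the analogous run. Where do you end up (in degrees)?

square ↓ −90°: 336 − 90 = 246°
triadic ↑ +120°: 246 + 120 = 366 → 366 − 360 = 6°
analog 43° ↓ −43°: 6 − 43 = -37 → -37 + 360 = 323°

323°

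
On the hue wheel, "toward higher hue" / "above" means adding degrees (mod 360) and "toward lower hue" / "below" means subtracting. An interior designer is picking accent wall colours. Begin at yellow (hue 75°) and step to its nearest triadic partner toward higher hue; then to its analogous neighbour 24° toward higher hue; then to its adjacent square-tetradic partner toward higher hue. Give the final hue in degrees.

triadic ↑ +120°: 75 + 120 = 195°
analog 24° ↑ +24°: 195 + 24 = 219°
square ↑ +90°: 219 + 90 = 309°

309°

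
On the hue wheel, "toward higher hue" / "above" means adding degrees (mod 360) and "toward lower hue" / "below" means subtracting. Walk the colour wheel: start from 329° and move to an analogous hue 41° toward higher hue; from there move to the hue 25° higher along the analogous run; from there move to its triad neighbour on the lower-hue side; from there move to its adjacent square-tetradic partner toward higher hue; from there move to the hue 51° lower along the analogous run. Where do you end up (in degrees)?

analog 41° ↑ +41°: 329 + 41 = 370 → 370 − 360 = 10°
analog 25° ↑ +25°: 10 + 25 = 35°
triadic ↓ −120°: 35 − 120 = -85 → -85 + 360 = 275°
square ↑ +90°: 275 + 90 = 365 → 365 − 360 = 5°
analog 51° ↓ −51°: 5 − 51 = -46 → -46 + 360 = 314°

314°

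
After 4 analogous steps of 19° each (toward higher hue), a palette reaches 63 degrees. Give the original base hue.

4 steps of 19° (toward higher hue) give a net shift of +76°.
Start = end − shift: 63 − 76 = -13 → -13 + 360 = 347°

347°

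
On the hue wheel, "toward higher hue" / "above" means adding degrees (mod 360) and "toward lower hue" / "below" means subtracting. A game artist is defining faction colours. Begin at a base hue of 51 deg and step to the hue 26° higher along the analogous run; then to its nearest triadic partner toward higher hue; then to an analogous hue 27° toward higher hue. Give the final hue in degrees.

224°

analog 26° ↑ +26°: 51 + 26 = 77°
triadic ↑ +120°: 77 + 120 = 197°
analog 27° ↑ +27°: 197 + 27 = 224°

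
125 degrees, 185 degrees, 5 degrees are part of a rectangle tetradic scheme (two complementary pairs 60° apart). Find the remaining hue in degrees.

305°

A rectangular tetradic uses two complementary pairs 60° apart: offsets 0°, 60°, 180°, 240°.
Among {5°, 125°, 185°}, 185° and 5° are a 180° pair.
The remaining hue 125° needs its own complement: 125 + 180 = 305°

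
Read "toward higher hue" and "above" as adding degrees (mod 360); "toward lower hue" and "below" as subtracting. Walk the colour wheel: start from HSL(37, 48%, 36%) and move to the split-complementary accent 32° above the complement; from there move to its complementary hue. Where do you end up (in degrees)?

69°

37 + 212 = 249°   (split-comp 32° ↑)
249 + 180 = 429 → 429 − 360 = 69°   (complement)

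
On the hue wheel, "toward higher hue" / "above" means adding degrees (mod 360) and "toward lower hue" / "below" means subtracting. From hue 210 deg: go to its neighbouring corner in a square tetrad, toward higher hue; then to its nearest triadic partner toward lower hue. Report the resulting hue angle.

180°

+90° (square ↑): 210 + 90 = 300°
−120° (triadic ↓): 300 − 120 = 180°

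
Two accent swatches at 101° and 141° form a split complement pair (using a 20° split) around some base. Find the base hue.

301°

The accents sit 20° either side of the complement, so the complement is their short-arc midpoint on the wheel.
Short-arc midpoint of 101° and 141°: 121°.
Base is 180° from the complement: 121 − 180 = -59 → -59 + 360 = 301°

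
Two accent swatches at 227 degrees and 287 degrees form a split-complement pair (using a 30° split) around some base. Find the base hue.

77°

The accents sit 30° either side of the complement, so the complement is their short-arc midpoint on the wheel.
Short-arc midpoint of 227° and 287°: 257°.
Base is 180° from the complement: 257 − 180 = 77°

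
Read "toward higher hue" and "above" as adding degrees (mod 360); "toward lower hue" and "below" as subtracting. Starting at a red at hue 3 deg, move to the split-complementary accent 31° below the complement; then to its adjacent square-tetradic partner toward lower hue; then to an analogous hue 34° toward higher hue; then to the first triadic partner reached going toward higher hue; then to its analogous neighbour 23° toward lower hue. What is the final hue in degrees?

3 + 149 = 152°   (split-comp 31° ↓)
152 − 90 = 62°   (square ↓)
62 + 34 = 96°   (analog 34° ↑)
96 + 120 = 216°   (triadic ↑)
216 − 23 = 193°   (analog 23° ↓)

193°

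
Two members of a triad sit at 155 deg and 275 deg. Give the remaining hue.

35°

A triad spaces three hues 120° apart.
The full set is {35°, 155°, 275°}.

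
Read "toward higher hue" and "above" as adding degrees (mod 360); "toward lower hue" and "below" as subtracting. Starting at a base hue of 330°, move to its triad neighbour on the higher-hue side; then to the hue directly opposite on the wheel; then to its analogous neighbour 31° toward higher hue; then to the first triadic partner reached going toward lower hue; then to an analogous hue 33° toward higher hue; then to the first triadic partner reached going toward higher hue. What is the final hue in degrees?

triadic ↑ +120°: 330 + 120 = 450 → 450 − 360 = 90°
complement +180°: 90 + 180 = 270°
analog 31° ↑ +31°: 270 + 31 = 301°
triadic ↓ −120°: 301 − 120 = 181°
analog 33° ↑ +33°: 181 + 33 = 214°
triadic ↑ +120°: 214 + 120 = 334°

334°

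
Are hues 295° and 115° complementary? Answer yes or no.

yes

Angular distance: |295 − 115| = 180 = 180°.
Complementary requires 180°.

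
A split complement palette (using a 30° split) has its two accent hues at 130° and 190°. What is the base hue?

340°

The accents sit 30° either side of the complement, so the complement is their short-arc midpoint on the wheel.
Short-arc midpoint of 130° and 190°: 160°.
Base is 180° from the complement: 160 − 180 = -20 → -20 + 360 = 340°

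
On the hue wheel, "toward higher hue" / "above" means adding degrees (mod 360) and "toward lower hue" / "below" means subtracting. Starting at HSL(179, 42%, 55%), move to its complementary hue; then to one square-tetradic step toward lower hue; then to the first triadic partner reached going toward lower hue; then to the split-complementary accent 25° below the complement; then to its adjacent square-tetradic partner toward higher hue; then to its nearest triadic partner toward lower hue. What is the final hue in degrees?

179 + 180 = 359°   (complement)
359 − 90 = 269°   (square ↓)
269 − 120 = 149°   (triadic ↓)
149 + 155 = 304°   (split-comp 25° ↓)
304 + 90 = 394 → 394 − 360 = 34°   (square ↑)
34 − 120 = -86 → -86 + 360 = 274°   (triadic ↓)

274°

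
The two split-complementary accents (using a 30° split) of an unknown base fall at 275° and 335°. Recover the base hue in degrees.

125°

The accents sit 30° either side of the complement, so the complement is their short-arc midpoint on the wheel.
Short-arc midpoint of 275° and 335°: 305°.
Base is 180° from the complement: 305 − 180 = 125°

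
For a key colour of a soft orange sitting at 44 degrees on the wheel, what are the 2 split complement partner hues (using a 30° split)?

Split-complementary hues sit 30° either side of the complement.
Complement of 44 degrees: 44 + 180 = 224°
224 − 30 = 194°
224 + 30 = 254°

194° and 254°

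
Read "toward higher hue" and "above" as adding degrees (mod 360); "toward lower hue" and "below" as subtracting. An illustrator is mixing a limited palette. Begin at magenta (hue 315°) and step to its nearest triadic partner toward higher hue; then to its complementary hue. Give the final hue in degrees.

triadic ↑ +120°: 315 + 120 = 435 → 435 − 360 = 75°
complement +180°: 75 + 180 = 255°

255°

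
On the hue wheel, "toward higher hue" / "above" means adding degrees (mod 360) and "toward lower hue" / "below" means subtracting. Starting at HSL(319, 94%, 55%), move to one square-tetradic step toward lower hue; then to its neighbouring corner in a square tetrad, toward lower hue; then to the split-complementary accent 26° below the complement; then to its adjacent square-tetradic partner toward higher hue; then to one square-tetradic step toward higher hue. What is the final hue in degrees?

−90° (square ↓): 319 − 90 = 229°
−90° (square ↓): 229 − 90 = 139°
+154° (split-comp 26° ↓): 139 + 154 = 293°
+90° (square ↑): 293 + 90 = 383 → 383 − 360 = 23°
+90° (square ↑): 23 + 90 = 113°

113°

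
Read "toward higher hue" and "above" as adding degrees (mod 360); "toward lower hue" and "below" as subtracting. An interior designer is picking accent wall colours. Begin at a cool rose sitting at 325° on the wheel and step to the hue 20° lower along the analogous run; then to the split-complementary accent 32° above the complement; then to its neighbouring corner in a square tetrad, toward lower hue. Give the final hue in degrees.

analog 20° ↓ −20°: 325 − 20 = 305°
split-comp 32° ↑ +212°: 305 + 212 = 517 → 517 − 360 = 157°
square ↓ −90°: 157 − 90 = 67°

67°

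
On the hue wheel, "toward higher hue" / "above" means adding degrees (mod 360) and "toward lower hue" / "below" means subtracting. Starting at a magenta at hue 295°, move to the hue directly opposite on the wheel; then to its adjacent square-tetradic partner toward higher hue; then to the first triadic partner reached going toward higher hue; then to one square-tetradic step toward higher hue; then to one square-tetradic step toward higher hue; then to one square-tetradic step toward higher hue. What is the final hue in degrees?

235°

complement +180°: 295 + 180 = 475 → 475 − 360 = 115°
square ↑ +90°: 115 + 90 = 205°
triadic ↑ +120°: 205 + 120 = 325°
square ↑ +90°: 325 + 90 = 415 → 415 − 360 = 55°
square ↑ +90°: 55 + 90 = 145°
square ↑ +90°: 145 + 90 = 235°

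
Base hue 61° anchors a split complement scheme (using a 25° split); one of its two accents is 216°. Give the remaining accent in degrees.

266°

Split-complementary hues sit 25° either side of the complement.
Complement of the base 61°: 61 + 180 = 241°
The given accent 216° is 25° one side of 241°; the other accent sits 25° the other side: 241 + 25 = 266°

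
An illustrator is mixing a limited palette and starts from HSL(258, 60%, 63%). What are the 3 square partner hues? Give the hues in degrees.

258 + 90 = 348°
258 + 180 = 438 → 438 − 360 = 78°
258 + 270 = 528 → 528 − 360 = 168°

348°, 78°, and 168°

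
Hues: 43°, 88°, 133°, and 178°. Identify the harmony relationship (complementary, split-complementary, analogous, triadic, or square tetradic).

analogous

Sort the hues: 43°, 88°, 133°, 178°.
Successive gaps around the wheel: 45°, 45°, 45°, 225°.
A run of hues at equal small steps (45°) with one large closing gap is an analogous group.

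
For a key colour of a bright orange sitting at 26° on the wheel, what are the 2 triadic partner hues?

26 + 120 = 146°
26 + 240 = 266°

146° and 266°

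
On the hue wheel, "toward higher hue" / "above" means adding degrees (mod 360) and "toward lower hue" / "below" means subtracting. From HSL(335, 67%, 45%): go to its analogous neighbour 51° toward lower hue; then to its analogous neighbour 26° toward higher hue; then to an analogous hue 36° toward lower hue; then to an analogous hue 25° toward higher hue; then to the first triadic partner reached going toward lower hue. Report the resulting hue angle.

179°

−51° (analog 51° ↓): 335 − 51 = 284°
+26° (analog 26° ↑): 284 + 26 = 310°
−36° (analog 36° ↓): 310 − 36 = 274°
+25° (analog 25° ↑): 274 + 25 = 299°
−120° (triadic ↓): 299 − 120 = 179°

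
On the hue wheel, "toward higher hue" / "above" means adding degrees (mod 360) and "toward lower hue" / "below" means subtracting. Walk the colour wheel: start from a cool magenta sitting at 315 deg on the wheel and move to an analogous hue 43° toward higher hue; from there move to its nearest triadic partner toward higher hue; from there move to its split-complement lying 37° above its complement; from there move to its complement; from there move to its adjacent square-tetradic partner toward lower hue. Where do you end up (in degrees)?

analog 43° ↑ +43°: 315 + 43 = 358°
triadic ↑ +120°: 358 + 120 = 478 → 478 − 360 = 118°
split-comp 37° ↑ +217°: 118 + 217 = 335°
complement +180°: 335 + 180 = 515 → 515 − 360 = 155°
square ↓ −90°: 155 − 90 = 65°

65°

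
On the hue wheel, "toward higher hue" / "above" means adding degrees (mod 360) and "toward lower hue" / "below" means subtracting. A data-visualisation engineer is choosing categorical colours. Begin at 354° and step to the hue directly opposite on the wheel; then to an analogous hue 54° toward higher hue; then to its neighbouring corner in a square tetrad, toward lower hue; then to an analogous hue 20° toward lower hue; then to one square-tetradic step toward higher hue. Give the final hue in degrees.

354 + 180 = 534 → 534 − 360 = 174°   (complement)
174 + 54 = 228°   (analog 54° ↑)
228 − 90 = 138°   (square ↓)
138 − 20 = 118°   (analog 20° ↓)
118 + 90 = 208°   (square ↑)

208°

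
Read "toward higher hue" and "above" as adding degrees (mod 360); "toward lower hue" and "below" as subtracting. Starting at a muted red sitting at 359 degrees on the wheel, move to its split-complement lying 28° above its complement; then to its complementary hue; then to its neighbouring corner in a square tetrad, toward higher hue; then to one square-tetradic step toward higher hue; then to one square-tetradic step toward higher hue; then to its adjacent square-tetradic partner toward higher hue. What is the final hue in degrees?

+208° (split-comp 28° ↑): 359 + 208 = 567 → 567 − 360 = 207°
+180° (complement): 207 + 180 = 387 → 387 − 360 = 27°
+90° (square ↑): 27 + 90 = 117°
+90° (square ↑): 117 + 90 = 207°
+90° (square ↑): 207 + 90 = 297°
+90° (square ↑): 297 + 90 = 387 → 387 − 360 = 27°

27°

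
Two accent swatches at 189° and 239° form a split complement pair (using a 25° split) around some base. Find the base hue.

The accents sit 25° either side of the complement, so the complement is their short-arc midpoint on the wheel.
Short-arc midpoint of 189° and 239°: 214°.
Base is 180° from the complement: 214 − 180 = 34°

34°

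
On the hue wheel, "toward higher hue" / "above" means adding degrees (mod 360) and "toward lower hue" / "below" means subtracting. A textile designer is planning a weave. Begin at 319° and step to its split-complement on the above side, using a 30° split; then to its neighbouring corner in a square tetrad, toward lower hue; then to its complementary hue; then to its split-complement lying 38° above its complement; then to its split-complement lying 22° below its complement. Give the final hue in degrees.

275°

+210° (split-comp 30° ↑): 319 + 210 = 529 → 529 − 360 = 169°
−90° (square ↓): 169 − 90 = 79°
+180° (complement): 79 + 180 = 259°
+218° (split-comp 38° ↑): 259 + 218 = 477 → 477 − 360 = 117°
+158° (split-comp 22° ↓): 117 + 158 = 275°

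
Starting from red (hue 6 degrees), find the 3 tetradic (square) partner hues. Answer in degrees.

96°, 186°, 276°

A square tetradic scheme places four hues every 90°.
6 + 90 = 96°
6 + 180 = 186°
6 + 270 = 276°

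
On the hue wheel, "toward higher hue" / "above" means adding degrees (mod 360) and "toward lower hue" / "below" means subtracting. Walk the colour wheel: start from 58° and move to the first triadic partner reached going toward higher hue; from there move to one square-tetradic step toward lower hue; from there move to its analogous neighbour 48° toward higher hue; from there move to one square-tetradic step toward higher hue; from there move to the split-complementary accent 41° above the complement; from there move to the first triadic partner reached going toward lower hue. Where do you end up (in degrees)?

327°

+120° (triadic ↑): 58 + 120 = 178°
−90° (square ↓): 178 − 90 = 88°
+48° (analog 48° ↑): 88 + 48 = 136°
+90° (square ↑): 136 + 90 = 226°
+221° (split-comp 41° ↑): 226 + 221 = 447 → 447 − 360 = 87°
−120° (triadic ↓): 87 − 120 = -33 → -33 + 360 = 327°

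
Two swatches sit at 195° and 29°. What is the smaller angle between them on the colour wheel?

|195 − 29| = 166.
166 ≤ 180, so the shorter arc is 166°.

166°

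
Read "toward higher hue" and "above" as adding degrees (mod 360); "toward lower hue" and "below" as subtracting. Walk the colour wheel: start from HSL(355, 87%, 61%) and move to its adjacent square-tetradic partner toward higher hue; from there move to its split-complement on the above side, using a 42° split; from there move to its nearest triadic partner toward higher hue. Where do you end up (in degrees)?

67°

square ↑ +90°: 355 + 90 = 445 → 445 − 360 = 85°
split-comp 42° ↑ +222°: 85 + 222 = 307°
triadic ↑ +120°: 307 + 120 = 427 → 427 − 360 = 67°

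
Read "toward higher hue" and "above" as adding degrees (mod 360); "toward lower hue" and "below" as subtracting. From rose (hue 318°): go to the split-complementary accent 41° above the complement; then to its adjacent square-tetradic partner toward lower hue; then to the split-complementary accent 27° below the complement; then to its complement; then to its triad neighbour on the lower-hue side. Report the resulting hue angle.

318 + 221 = 539 → 539 − 360 = 179°   (split-comp 41° ↑)
179 − 90 = 89°   (square ↓)
89 + 153 = 242°   (split-comp 27° ↓)
242 + 180 = 422 → 422 − 360 = 62°   (complement)
62 − 120 = -58 → -58 + 360 = 302°   (triadic ↓)

302°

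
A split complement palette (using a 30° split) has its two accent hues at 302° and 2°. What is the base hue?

152°

The accents sit 30° either side of the complement, so the complement is their short-arc midpoint on the wheel.
Short-arc midpoint of 302° and 2°: 332°.
Base is 180° from the complement: 332 − 180 = 152°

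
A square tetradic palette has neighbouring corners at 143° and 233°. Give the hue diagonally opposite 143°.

323°

A square tetradic scheme places four hues 90° apart; opposite corners are 180° apart.
143 + 180 = 323°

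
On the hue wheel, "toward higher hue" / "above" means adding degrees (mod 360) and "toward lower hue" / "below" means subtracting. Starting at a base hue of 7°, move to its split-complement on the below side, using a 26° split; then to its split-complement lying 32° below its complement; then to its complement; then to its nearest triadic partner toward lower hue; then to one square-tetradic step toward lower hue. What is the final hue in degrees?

split-comp 26° ↓ +154°: 7 + 154 = 161°
split-comp 32° ↓ +148°: 161 + 148 = 309°
complement +180°: 309 + 180 = 489 → 489 − 360 = 129°
triadic ↓ −120°: 129 − 120 = 9°
square ↓ −90°: 9 − 90 = -81 → -81 + 360 = 279°

279°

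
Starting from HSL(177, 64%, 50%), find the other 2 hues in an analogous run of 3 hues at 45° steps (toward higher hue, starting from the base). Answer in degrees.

Analogous hues sit every 45° along the wheel.
177 + 45 = 222°
177 + 90 = 267°

222° and 267°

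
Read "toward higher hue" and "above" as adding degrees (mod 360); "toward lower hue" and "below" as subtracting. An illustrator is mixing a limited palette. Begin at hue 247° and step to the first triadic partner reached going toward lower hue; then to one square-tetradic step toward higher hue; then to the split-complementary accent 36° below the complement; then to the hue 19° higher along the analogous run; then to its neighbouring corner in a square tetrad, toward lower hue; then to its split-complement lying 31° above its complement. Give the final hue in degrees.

141°

247 − 120 = 127°   (triadic ↓)
127 + 90 = 217°   (square ↑)
217 + 144 = 361 → 361 − 360 = 1°   (split-comp 36° ↓)
1 + 19 = 20°   (analog 19° ↑)
20 − 90 = -70 → -70 + 360 = 290°   (square ↓)
290 + 211 = 501 → 501 − 360 = 141°   (split-comp 31° ↑)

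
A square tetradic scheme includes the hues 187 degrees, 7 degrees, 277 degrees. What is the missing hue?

97°

A square tetradic scheme places four hues every 90°.
The full set through 7° is {7°, 97°, 187°, 277°}.
Given {7°, 187°, 277°}, the missing hue is 97°.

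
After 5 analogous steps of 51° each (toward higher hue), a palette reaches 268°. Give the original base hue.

5 steps of 51° (toward higher hue) give a net shift of +255°.
Start = end − shift: 268 − 255 = 13°

13°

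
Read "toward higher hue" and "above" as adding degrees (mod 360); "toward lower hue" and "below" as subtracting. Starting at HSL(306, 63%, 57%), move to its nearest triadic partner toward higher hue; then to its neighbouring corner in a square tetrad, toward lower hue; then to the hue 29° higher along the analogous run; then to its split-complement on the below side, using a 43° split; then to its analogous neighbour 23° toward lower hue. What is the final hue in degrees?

119°

+120° (triadic ↑): 306 + 120 = 426 → 426 − 360 = 66°
−90° (square ↓): 66 − 90 = -24 → -24 + 360 = 336°
+29° (analog 29° ↑): 336 + 29 = 365 → 365 − 360 = 5°
+137° (split-comp 43° ↓): 5 + 137 = 142°
−23° (analog 23° ↓): 142 − 23 = 119°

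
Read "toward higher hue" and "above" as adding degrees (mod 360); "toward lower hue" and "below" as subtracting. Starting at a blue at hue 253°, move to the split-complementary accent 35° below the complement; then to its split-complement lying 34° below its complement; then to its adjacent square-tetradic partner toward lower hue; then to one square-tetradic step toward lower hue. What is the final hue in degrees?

+145° (split-comp 35° ↓): 253 + 145 = 398 → 398 − 360 = 38°
+146° (split-comp 34° ↓): 38 + 146 = 184°
−90° (square ↓): 184 − 90 = 94°
−90° (square ↓): 94 − 90 = 4°

4°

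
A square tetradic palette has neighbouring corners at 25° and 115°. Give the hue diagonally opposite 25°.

205°

A square tetradic scheme places four hues 90° apart; opposite corners are 180° apart.
25 + 180 = 205°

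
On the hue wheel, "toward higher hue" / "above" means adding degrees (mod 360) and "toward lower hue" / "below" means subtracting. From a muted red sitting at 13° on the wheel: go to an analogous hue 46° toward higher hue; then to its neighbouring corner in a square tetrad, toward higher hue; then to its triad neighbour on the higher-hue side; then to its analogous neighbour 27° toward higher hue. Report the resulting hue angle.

296°

+46° (analog 46° ↑): 13 + 46 = 59°
+90° (square ↑): 59 + 90 = 149°
+120° (triadic ↑): 149 + 120 = 269°
+27° (analog 27° ↑): 269 + 27 = 296°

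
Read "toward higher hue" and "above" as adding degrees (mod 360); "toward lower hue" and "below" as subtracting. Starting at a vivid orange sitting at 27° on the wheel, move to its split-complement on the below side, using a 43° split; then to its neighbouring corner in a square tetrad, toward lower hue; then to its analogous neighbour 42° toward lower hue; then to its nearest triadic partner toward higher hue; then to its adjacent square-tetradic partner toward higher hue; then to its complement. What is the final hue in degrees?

62°

split-comp 43° ↓ +137°: 27 + 137 = 164°
square ↓ −90°: 164 − 90 = 74°
analog 42° ↓ −42°: 74 − 42 = 32°
triadic ↑ +120°: 32 + 120 = 152°
square ↑ +90°: 152 + 90 = 242°
complement +180°: 242 + 180 = 422 → 422 − 360 = 62°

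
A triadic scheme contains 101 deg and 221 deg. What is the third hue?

A triad spaces three hues 120° apart.
The full set is {101°, 221°, 341°}.

341°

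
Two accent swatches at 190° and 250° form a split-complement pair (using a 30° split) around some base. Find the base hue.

The accents sit 30° either side of the complement, so the complement is their short-arc midpoint on the wheel.
Short-arc midpoint of 190° and 250°: 220°.
Base is 180° from the complement: 220 − 180 = 40°

40°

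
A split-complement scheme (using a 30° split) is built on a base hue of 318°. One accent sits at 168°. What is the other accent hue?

108°

Split-complementary hues sit 30° either side of the complement.
Complement of the base 318°: 318 + 180 = 498 → 498 − 360 = 138°
The given accent 168° is 30° one side of 138°; the other accent sits 30° the other side: 138 − 30 = 108°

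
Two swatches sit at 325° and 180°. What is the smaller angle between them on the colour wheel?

|325 − 180| = 145.
145 ≤ 180, so the shorter arc is 145°.

145°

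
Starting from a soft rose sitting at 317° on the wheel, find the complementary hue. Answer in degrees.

137°

The complement sits 180° across the wheel.
317 + 180 = 497 → 497 − 360 = 137°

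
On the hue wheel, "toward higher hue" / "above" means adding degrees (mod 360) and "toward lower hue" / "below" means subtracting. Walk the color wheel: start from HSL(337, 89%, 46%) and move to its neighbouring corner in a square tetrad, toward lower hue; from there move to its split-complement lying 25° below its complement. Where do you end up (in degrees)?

337 − 90 = 247°   (square ↓)
247 + 155 = 402 → 402 − 360 = 42°   (split-comp 25° ↓)

42°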